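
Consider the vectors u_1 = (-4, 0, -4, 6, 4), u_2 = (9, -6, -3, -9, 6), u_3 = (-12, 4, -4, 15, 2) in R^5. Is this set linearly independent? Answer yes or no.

Form the matrix with these vectors as rows and row reduce.
R2 ← R2 + (9/4)·R1: [0, -6, -12, 9/2, 15]
R3 ← R3 − (3)·R1: [0, 4, 8, -3, -10]
R3 ← R3 + (2/3)·R2: [0, 0, 0, 0, 0]
2 nonzero rows, so the 3 vectors span a space of dimension 2.
Since 2 < 3, the vectors are linearly dependent.

no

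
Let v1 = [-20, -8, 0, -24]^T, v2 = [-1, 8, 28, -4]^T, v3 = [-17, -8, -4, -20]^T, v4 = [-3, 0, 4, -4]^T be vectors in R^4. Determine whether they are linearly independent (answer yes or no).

Form the matrix with these vectors as rows and row reduce.
R2 ← R2 − (1/20)·R1: [0, 42/5, 28, -14/5]
R3 ← R3 − (17/20)·R1: [0, -6/5, -4, 2/5]
R4 ← R4 − (3/20)·R1: [0, 6/5, 4, -2/5]
R3 ← R3 + (1/7)·R2: [0, 0, 0, 0]
R4 ← R4 − (1/7)·R2: [0, 0, 0, 0]
2 nonzero rows, so the 4 vectors span a space of dimension 2.
Since 2 < 4, the vectors are linearly dependent.

no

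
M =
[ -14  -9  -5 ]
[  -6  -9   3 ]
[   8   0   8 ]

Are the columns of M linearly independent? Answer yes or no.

Row reduce M to echelon form.
R2 ← R2 − (3/7)·R1: [0, -36/7, 36/7]
R3 ← R3 + (4/7)·R1: [0, -36/7, 36/7]
R3 ← R3 − R2: [0, 0, 0]
2 pivots among 3 columns.
Only 2 < 3 pivot columns, so the columns are linearly dependent.

no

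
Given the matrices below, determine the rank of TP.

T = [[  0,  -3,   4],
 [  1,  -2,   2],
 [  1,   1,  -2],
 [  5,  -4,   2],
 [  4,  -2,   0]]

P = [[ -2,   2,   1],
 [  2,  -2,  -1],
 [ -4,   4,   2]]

1

First compute TP:
[[-22,  22,  11],
 [-14,  14,   7],
 [  8,  -8,  -4],
 [-26,  26,  13],
 [-12,  12,   6]]
Now row reduce the product.
R2 ← R2 − (7/11)·R1: [0, 0, 0]
R3 ← R3 + (4/11)·R1: [0, 0, 0]
R4 ← R4 − (13/11)·R1: [0, 0, 0]
R5 ← R5 − (6/11)·R1: [0, 0, 0]
1 nonzero row, so rank(TP) = 1.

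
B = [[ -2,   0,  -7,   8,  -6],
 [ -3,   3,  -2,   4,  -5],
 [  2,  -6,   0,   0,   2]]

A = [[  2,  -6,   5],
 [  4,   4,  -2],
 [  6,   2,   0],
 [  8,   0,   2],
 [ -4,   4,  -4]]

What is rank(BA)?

2

First compute BA:
[[ 42, -26,  30],
 [ 46,   6,   7],
 [-28, -28,  14]]
Now row reduce the product.
R2 ← R2 − (23/21)·R1: [0, 724/21, -181/7]
R3 ← R3 + (2/3)·R1: [0, -136/3, 34]
R3 ← R3 + (238/181)·R2: [0, 0, 0]
2 nonzero rows, so rank(BA) = 2.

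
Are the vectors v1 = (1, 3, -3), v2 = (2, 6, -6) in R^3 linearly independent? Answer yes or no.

no

Form the matrix with these vectors as rows and row reduce.
R2 ← R2 − (2)·R1: [0, 0, 0]
1 nonzero row, so the 2 vectors span a space of dimension 1.
Since 1 < 2, the vectors are linearly dependent.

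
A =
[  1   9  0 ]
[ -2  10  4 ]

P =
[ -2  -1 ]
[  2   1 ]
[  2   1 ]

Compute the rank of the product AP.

First compute AP:
[[ 16,   8],
 [ 32,  16]]
Now row reduce the product.
R2 ← R2 − (2)·R1: [0, 0]
1 nonzero row, so rank(AP) = 1.

1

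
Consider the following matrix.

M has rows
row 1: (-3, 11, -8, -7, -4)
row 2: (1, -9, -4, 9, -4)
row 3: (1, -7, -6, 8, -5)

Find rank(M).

3

Row reduce to echelon form.
R2 ← R2 + (1/3)·R1: [0, -16/3, -20/3, 20/3, -16/3]
R3 ← R3 + (1/3)·R1: [0, -10/3, -26/3, 17/3, -19/3]
R3 ← R3 − (5/8)·R2: [0, 0, -9/2, 3/2, -3]
Echelon form has 3 nonzero rows, so rank(M) = 3.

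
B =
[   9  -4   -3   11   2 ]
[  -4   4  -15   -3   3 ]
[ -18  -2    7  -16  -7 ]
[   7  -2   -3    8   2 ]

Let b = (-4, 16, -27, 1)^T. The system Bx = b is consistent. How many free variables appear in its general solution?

Row reduce the augmented matrix [B | b].
R2 ← R2 + (4/9)·R1: [0, 20/9, -49/3, 17/9, 35/9, 128/9]
R3 ← R3 + (2)·R1: [0, -10, 1, 6, -3, -35]
R4 ← R4 − (7/9)·R1: [0, 10/9, -2/3, -5/9, 4/9, 37/9]
R3 ← R3 + (9/2)·R2: [0, 0, -145/2, 29/2, 29/2, 29]
R4 ← R4 − (1/2)·R2: [0, 0, 15/2, -3/2, -3/2, -3]
R4 ← R4 + (3/29)·R3: [0, 0, 0, 0, 0, 0]
The echelon form has 3 nonzero rows, and every pivot lies in the first 5 columns, so rank(B) = rank([B|b]) = 3.
The system is consistent.
Free variables = (unknowns) − (rank) = 5 − 3 = 2.

2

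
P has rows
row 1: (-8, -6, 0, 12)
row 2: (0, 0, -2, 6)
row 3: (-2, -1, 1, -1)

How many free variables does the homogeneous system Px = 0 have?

Row reduce to echelon form.
R3 ← R3 − (1/4)·R1: [0, 1/2, 1, -4]
Swap R2 ↔ R3
3 nonzero rows, so rank(P) = 3.
P has 4 columns; by rank–nullity, nullity = 4 − 3 = 1.

1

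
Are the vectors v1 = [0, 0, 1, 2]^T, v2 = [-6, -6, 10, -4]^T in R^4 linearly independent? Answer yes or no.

yes

Form the matrix with these vectors as rows and row reduce.
Swap R1 ↔ R2
2 nonzero rows, so the 2 vectors span a space of dimension 2.
Since 2 = 2, the vectors are linearly independent.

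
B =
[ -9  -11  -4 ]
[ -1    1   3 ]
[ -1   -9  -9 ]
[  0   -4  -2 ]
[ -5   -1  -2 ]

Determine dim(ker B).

Row reduce to echelon form.
R2 ← R2 − (1/9)·R1: [0, 20/9, 31/9]
R3 ← R3 − (1/9)·R1: [0, -70/9, -77/9]
R5 ← R5 − (5/9)·R1: [0, 46/9, 2/9]
R3 ← R3 + (7/2)·R2: [0, 0, 7/2]
R4 ← R4 + (9/5)·R2: [0, 0, 21/5]
R5 ← R5 − (23/10)·R2: [0, 0, -77/10]
R4 ← R4 − (6/5)·R3: [0, 0, 0]
R5 ← R5 + (11/5)·R3: [0, 0, 0]
3 nonzero rows, so rank(B) = 3.
B has 3 columns; by rank–nullity, nullity = 3 − 3 = 0.

0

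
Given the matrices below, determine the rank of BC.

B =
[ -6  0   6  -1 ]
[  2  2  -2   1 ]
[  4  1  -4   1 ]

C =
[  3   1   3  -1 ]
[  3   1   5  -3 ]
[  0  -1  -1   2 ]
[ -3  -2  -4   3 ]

2

First compute BC:
[[-15, -10, -20,  15],
 [  9,   4,  14,  -9],
 [ 12,   7,  17, -12]]
Now row reduce the product.
R2 ← R2 + (3/5)·R1: [0, -2, 2, 0]
R3 ← R3 + (4/5)·R1: [0, -1, 1, 0]
R3 ← R3 − (1/2)·R2: [0, 0, 0, 0]
2 nonzero rows, so rank(BC) = 2.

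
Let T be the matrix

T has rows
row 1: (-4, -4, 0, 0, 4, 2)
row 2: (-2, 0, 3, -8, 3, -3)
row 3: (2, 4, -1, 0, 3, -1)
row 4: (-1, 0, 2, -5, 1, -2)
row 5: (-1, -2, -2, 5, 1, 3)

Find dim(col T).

Row reduce to echelon form.
R2 ← R2 − (1/2)·R1: [0, 2, 3, -8, 1, -4]
R3 ← R3 + (1/2)·R1: [0, 2, -1, 0, 5, 0]
R4 ← R4 − (1/4)·R1: [0, 1, 2, -5, 0, -5/2]
R5 ← R5 − (1/4)·R1: [0, -1, -2, 5, 0, 5/2]
R3 ← R3 − R2: [0, 0, -4, 8, 4, 4]
R4 ← R4 − (1/2)·R2: [0, 0, 1/2, -1, -1/2, -1/2]
R5 ← R5 + (1/2)·R2: [0, 0, -1/2, 1, 1/2, 1/2]
R4 ← R4 + (1/8)·R3: [0, 0, 0, 0, 0, 0]
R5 ← R5 − (1/8)·R3: [0, 0, 0, 0, 0, 0]
Echelon form has 3 nonzero rows, so rank(T) = 3.
The column space has dimension equal to the rank: 3.

3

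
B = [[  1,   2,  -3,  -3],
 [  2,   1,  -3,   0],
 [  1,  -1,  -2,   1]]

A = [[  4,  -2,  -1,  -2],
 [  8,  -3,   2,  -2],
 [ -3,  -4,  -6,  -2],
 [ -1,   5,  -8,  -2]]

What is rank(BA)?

First compute BA:
[[ 32, -11,  45,   6],
 [ 25,   5,  18,   0],
 [  1,  14,   1,   2]]
Now row reduce the product.
R2 ← R2 − (25/32)·R1: [0, 435/32, -549/32, -75/16]
R3 ← R3 − (1/32)·R1: [0, 459/32, -13/32, 29/16]
R3 ← R3 − (153/145)·R2: [0, 0, 2566/145, 196/29]
3 nonzero rows, so rank(BA) = 3.

3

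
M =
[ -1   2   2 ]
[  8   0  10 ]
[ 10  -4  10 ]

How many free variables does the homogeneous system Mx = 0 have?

0

Row reduce to echelon form.
R2 ← R2 + (8)·R1: [0, 16, 26]
R3 ← R3 + (10)·R1: [0, 16, 30]
R3 ← R3 − R2: [0, 0, 4]
3 nonzero rows, so rank(M) = 3.
M has 3 columns; by rank–nullity, nullity = 3 − 3 = 0.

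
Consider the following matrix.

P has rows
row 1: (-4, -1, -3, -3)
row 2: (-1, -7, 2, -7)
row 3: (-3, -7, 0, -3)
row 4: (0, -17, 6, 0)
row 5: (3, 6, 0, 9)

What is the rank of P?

Row reduce to echelon form.
R2 ← R2 − (1/4)·R1: [0, -27/4, 11/4, -25/4]
R3 ← R3 − (3/4)·R1: [0, -25/4, 9/4, -3/4]
R5 ← R5 + (3/4)·R1: [0, 21/4, -9/4, 27/4]
R3 ← R3 − (25/27)·R2: [0, 0, -8/27, 136/27]
R4 ← R4 − (68/27)·R2: [0, 0, -25/27, 425/27]
R5 ← R5 + (7/9)·R2: [0, 0, -1/9, 17/9]
R4 ← R4 − (25/8)·R3: [0, 0, 0, 0]
R5 ← R5 − (3/8)·R3: [0, 0, 0, 0]
Echelon form has 3 nonzero rows, so rank(P) = 3.

3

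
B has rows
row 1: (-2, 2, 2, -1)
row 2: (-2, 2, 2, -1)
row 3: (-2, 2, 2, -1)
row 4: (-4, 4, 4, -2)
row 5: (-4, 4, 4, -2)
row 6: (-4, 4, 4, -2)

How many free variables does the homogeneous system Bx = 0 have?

3

Row reduce to echelon form.
R2 ← R2 − R1: [0, 0, 0, 0]
R3 ← R3 − R1: [0, 0, 0, 0]
R4 ← R4 − (2)·R1: [0, 0, 0, 0]
R5 ← R5 − (2)·R1: [0, 0, 0, 0]
R6 ← R6 − (2)·R1: [0, 0, 0, 0]
1 nonzero row, so rank(B) = 1.
B has 4 columns; by rank–nullity, nullity = 4 − 1 = 3.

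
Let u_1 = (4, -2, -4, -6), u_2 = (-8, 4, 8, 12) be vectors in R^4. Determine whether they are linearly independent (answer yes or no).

no

Form the matrix with these vectors as rows and row reduce.
R2 ← R2 + (2)·R1: [0, 0, 0, 0]
1 nonzero row, so the 2 vectors span a space of dimension 1.
Since 1 < 2, the vectors are linearly dependent.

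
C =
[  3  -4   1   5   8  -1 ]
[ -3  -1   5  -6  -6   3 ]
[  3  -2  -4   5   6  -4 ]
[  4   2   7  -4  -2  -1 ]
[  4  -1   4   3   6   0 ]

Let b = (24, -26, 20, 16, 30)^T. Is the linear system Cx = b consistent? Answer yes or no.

yes

Row reduce the augmented matrix [C | b].
R2 ← R2 + R1: [0, -5, 6, -1, 2, 2, -2]
R3 ← R3 − R1: [0, 2, -5, 0, -2, -3, -4]
R4 ← R4 − (4/3)·R1: [0, 22/3, 17/3, -32/3, -38/3, 1/3, -16]
R5 ← R5 − (4/3)·R1: [0, 13/3, 8/3, -11/3, -14/3, 4/3, -2]
R3 ← R3 + (2/5)·R2: [0, 0, -13/5, -2/5, -6/5, -11/5, -24/5]
R4 ← R4 + (22/15)·R2: [0, 0, 217/15, -182/15, -146/15, 49/15, -284/15]
R5 ← R5 + (13/15)·R2: [0, 0, 118/15, -68/15, -44/15, 46/15, -56/15]
R4 ← R4 + (217/39)·R3: [0, 0, 0, -560/39, -640/39, -350/39, -1780/39]
R5 ← R5 + (118/39)·R3: [0, 0, 0, -224/39, -256/39, -140/39, -712/39]
R5 ← R5 − (2/5)·R4: [0, 0, 0, 0, 0, 0, 0]
The echelon form has 4 nonzero rows, and every pivot lies in the first 6 columns, so rank(C) = rank([C|b]) = 4.
The system is consistent.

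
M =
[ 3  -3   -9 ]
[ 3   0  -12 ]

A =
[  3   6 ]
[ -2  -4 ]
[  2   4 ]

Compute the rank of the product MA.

1

First compute MA:
[[ -3,  -6],
 [-15, -30]]
Now row reduce the product.
R2 ← R2 − (5)·R1: [0, 0]
1 nonzero row, so rank(MA) = 1.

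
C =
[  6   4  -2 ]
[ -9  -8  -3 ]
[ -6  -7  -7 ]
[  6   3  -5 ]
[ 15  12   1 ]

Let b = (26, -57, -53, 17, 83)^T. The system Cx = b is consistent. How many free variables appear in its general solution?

Row reduce the augmented matrix [C | b].
R2 ← R2 + (3/2)·R1: [0, -2, -6, -18]
R3 ← R3 + R1: [0, -3, -9, -27]
R4 ← R4 − R1: [0, -1, -3, -9]
R5 ← R5 − (5/2)·R1: [0, 2, 6, 18]
R3 ← R3 − (3/2)·R2: [0, 0, 0, 0]
R4 ← R4 − (1/2)·R2: [0, 0, 0, 0]
R5 ← R5 + R2: [0, 0, 0, 0]
The echelon form has 2 nonzero rows, and every pivot lies in the first 3 columns, so rank(C) = rank([C|b]) = 2.
The system is consistent.
Free variables = (unknowns) − (rank) = 3 − 2 = 1.

1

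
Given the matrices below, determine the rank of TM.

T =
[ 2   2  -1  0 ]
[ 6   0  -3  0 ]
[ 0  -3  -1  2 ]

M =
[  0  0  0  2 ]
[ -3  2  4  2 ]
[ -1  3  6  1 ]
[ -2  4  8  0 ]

First compute TM:
[[ -5,   1,   2,   7],
 [  3,  -9, -18,   9],
 [  6,  -1,  -2,  -7]]
Now row reduce the product.
R2 ← R2 + (3/5)·R1: [0, -42/5, -84/5, 66/5]
R3 ← R3 + (6/5)·R1: [0, 1/5, 2/5, 7/5]
R3 ← R3 + (1/42)·R2: [0, 0, 0, 12/7]
3 nonzero rows, so rank(TM) = 3.

3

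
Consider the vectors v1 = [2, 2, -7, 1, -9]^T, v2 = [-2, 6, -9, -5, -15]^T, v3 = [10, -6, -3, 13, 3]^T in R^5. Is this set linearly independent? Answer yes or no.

no

Form the matrix with these vectors as rows and row reduce.
R2 ← R2 + R1: [0, 8, -16, -4, -24]
R3 ← R3 − (5)·R1: [0, -16, 32, 8, 48]
R3 ← R3 + (2)·R2: [0, 0, 0, 0, 0]
2 nonzero rows, so the 3 vectors span a space of dimension 2.
Since 2 < 3, the vectors are linearly dependent.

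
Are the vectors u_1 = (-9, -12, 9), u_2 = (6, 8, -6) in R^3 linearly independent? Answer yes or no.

Form the matrix with these vectors as rows and row reduce.
R2 ← R2 + (2/3)·R1: [0, 0, 0]
1 nonzero row, so the 2 vectors span a space of dimension 1.
Since 1 < 2, the vectors are linearly dependent.

no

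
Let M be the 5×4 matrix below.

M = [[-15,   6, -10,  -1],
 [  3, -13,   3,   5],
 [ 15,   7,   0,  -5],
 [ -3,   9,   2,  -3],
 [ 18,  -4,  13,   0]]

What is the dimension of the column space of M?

3

Row reduce to echelon form.
R2 ← R2 + (1/5)·R1: [0, -59/5, 1, 24/5]
R3 ← R3 + R1: [0, 13, -10, -6]
R4 ← R4 − (1/5)·R1: [0, 39/5, 4, -14/5]
R5 ← R5 + (6/5)·R1: [0, 16/5, 1, -6/5]
R3 ← R3 + (65/59)·R2: [0, 0, -525/59, -42/59]
R4 ← R4 + (39/59)·R2: [0, 0, 275/59, 22/59]
R5 ← R5 + (16/59)·R2: [0, 0, 75/59, 6/59]
R4 ← R4 + (11/21)·R3: [0, 0, 0, 0]
R5 ← R5 + (1/7)·R3: [0, 0, 0, 0]
Echelon form has 3 nonzero rows, so rank(M) = 3.
The column space has dimension equal to the rank: 3.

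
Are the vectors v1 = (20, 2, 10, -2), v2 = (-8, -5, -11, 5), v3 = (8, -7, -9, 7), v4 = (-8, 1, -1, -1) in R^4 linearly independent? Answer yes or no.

Form the matrix with these vectors as rows and row reduce.
R2 ← R2 + (2/5)·R1: [0, -21/5, -7, 21/5]
R3 ← R3 − (2/5)·R1: [0, -39/5, -13, 39/5]
R4 ← R4 + (2/5)·R1: [0, 9/5, 3, -9/5]
R3 ← R3 − (13/7)·R2: [0, 0, 0, 0]
R4 ← R4 + (3/7)·R2: [0, 0, 0, 0]
2 nonzero rows, so the 4 vectors span a space of dimension 2.
Since 2 < 4, the vectors are linearly dependent.

no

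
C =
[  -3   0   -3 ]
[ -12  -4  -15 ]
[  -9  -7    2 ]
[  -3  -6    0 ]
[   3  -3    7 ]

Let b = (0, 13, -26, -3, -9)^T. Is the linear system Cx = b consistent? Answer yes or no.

Row reduce the augmented matrix [C | b].
R2 ← R2 − (4)·R1: [0, -4, -3, 13]
R3 ← R3 − (3)·R1: [0, -7, 11, -26]
R4 ← R4 − R1: [0, -6, 3, -3]
R5 ← R5 + R1: [0, -3, 4, -9]
R3 ← R3 − (7/4)·R2: [0, 0, 65/4, -195/4]
R4 ← R4 − (3/2)·R2: [0, 0, 15/2, -45/2]
R5 ← R5 − (3/4)·R2: [0, 0, 25/4, -75/4]
R4 ← R4 − (6/13)·R3: [0, 0, 0, 0]
R5 ← R5 − (5/13)·R3: [0, 0, 0, 0]
The echelon form has 3 nonzero rows, and every pivot lies in the first 3 columns, so rank(C) = rank([C|b]) = 3.
The system is consistent.

yes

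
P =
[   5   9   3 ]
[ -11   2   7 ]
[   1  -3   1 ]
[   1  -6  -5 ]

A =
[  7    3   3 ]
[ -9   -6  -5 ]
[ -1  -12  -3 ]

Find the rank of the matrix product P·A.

First compute PA:
[[-49, -75, -39],
 [-102, -129, -64],
 [ 33,   9,  15],
 [ 66,  99,  48]]
Now row reduce the product.
R2 ← R2 − (102/49)·R1: [0, 1329/49, 842/49]
R3 ← R3 + (33/49)·R1: [0, -2034/49, -552/49]
R4 ← R4 + (66/49)·R1: [0, -99/49, -222/49]
R3 ← R3 + (678/443)·R2: [0, 0, 6660/443]
R4 ← R4 + (33/443)·R2: [0, 0, -1440/443]
R4 ← R4 + (8/37)·R3: [0, 0, 0]
3 nonzero rows, so rank(PA) = 3.

3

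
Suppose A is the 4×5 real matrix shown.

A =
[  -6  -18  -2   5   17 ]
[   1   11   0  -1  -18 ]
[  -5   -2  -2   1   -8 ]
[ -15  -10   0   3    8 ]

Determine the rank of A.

4

Row reduce to echelon form.
R2 ← R2 + (1/6)·R1: [0, 8, -1/3, -1/6, -91/6]
R3 ← R3 − (5/6)·R1: [0, 13, -1/3, -19/6, -133/6]
R4 ← R4 − (5/2)·R1: [0, 35, 5, -19/2, -69/2]
R3 ← R3 − (13/8)·R2: [0, 0, 5/24, -139/48, 119/48]
R4 ← R4 − (35/8)·R2: [0, 0, 155/24, -421/48, 1529/48]
R4 ← R4 − (31)·R3: [0, 0, 0, 81, -45]
Echelon form has 4 nonzero rows, so rank(A) = 4.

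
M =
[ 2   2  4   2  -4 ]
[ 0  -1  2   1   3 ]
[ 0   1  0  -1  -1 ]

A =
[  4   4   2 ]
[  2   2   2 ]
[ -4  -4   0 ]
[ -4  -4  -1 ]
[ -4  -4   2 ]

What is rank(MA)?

2

First compute MA:
[[  4,   4,  -2],
 [-26, -26,   3],
 [ 10,  10,   1]]
Now row reduce the product.
R2 ← R2 + (13/2)·R1: [0, 0, -10]
R3 ← R3 − (5/2)·R1: [0, 0, 6]
R3 ← R3 + (3/5)·R2: [0, 0, 0]
2 nonzero rows, so rank(MA) = 2.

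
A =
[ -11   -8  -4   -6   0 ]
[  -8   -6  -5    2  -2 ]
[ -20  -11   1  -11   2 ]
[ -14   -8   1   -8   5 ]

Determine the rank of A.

4

Row reduce to echelon form.
R2 ← R2 − (8/11)·R1: [0, -2/11, -23/11, 70/11, -2]
R3 ← R3 − (20/11)·R1: [0, 39/11, 91/11, -1/11, 2]
R4 ← R4 − (14/11)·R1: [0, 24/11, 67/11, -4/11, 5]
R3 ← R3 + (39/2)·R2: [0, 0, -65/2, 124, -37]
R4 ← R4 + (12)·R2: [0, 0, -19, 76, -19]
R4 ← R4 − (38/65)·R3: [0, 0, 0, 228/65, 171/65]
Echelon form has 4 nonzero rows, so rank(A) = 4.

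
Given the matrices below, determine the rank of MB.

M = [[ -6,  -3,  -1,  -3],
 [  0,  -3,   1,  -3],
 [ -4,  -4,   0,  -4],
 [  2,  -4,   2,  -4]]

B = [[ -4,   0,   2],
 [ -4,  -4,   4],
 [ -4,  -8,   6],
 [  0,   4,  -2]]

2

First compute MB:
[[ 40,   8, -24],
 [  8,  -8,   0],
 [ 32,   0, -16],
 [  0, -16,   8]]
Now row reduce the product.
R2 ← R2 − (1/5)·R1: [0, -48/5, 24/5]
R3 ← R3 − (4/5)·R1: [0, -32/5, 16/5]
R3 ← R3 − (2/3)·R2: [0, 0, 0]
R4 ← R4 − (5/3)·R2: [0, 0, 0]
2 nonzero rows, so rank(MB) = 2.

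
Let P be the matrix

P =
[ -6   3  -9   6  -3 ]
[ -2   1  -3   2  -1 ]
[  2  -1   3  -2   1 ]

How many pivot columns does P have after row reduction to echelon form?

1

Row reduce to echelon form.
R2 ← R2 − (1/3)·R1: [0, 0, 0, 0, 0]
R3 ← R3 + (1/3)·R1: [0, 0, 0, 0, 0]
Echelon form has 1 nonzero row, so rank(P) = 1.
Each nonzero row contributes one pivot column: 1 pivot columns.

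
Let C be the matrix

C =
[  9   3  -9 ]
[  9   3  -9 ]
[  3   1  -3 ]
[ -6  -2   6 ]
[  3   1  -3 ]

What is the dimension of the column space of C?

1

Row reduce to echelon form.
R2 ← R2 − R1: [0, 0, 0]
R3 ← R3 − (1/3)·R1: [0, 0, 0]
R4 ← R4 + (2/3)·R1: [0, 0, 0]
R5 ← R5 − (1/3)·R1: [0, 0, 0]
Echelon form has 1 nonzero row, so rank(C) = 1.
The column space has dimension equal to the rank: 1.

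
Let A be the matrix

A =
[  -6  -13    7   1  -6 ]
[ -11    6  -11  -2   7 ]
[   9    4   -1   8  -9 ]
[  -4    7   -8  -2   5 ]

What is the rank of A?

Row reduce to echelon form.
R2 ← R2 − (11/6)·R1: [0, 179/6, -143/6, -23/6, 18]
R3 ← R3 + (3/2)·R1: [0, -31/2, 19/2, 19/2, -18]
R4 ← R4 − (2/3)·R1: [0, 47/3, -38/3, -8/3, 9]
R3 ← R3 + (93/179)·R2: [0, 0, -516/179, 1344/179, -1548/179]
R4 ← R4 − (94/179)·R2: [0, 0, -27/179, -117/179, -81/179]
R4 ← R4 − (9/172)·R3: [0, 0, 0, -45/43, 0]
Echelon form has 4 nonzero rows, so rank(A) = 4.

4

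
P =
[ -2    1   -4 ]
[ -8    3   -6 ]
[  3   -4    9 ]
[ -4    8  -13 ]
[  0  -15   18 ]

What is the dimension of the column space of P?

Row reduce to echelon form.
R2 ← R2 − (4)·R1: [0, -1, 10]
R3 ← R3 + (3/2)·R1: [0, -5/2, 3]
R4 ← R4 − (2)·R1: [0, 6, -5]
R3 ← R3 − (5/2)·R2: [0, 0, -22]
R4 ← R4 + (6)·R2: [0, 0, 55]
R5 ← R5 − (15)·R2: [0, 0, -132]
R4 ← R4 + (5/2)·R3: [0, 0, 0]
R5 ← R5 − (6)·R3: [0, 0, 0]
Echelon form has 3 nonzero rows, so rank(P) = 3.
The column space has dimension equal to the rank: 3.

3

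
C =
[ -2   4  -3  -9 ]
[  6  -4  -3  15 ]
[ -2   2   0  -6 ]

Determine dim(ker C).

2

Row reduce to echelon form.
R2 ← R2 + (3)·R1: [0, 8, -12, -12]
R3 ← R3 − R1: [0, -2, 3, 3]
R3 ← R3 + (1/4)·R2: [0, 0, 0, 0]
2 nonzero rows, so rank(C) = 2.
C has 4 columns; by rank–nullity, nullity = 4 − 2 = 2.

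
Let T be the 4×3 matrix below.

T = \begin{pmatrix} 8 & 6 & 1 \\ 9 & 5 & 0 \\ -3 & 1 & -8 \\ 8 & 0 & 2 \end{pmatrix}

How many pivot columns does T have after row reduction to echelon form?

3

Row reduce to echelon form.
R2 ← R2 − (9/8)·R1: [0, -7/4, -9/8]
R3 ← R3 + (3/8)·R1: [0, 13/4, -61/8]
R4 ← R4 − R1: [0, -6, 1]
R3 ← R3 + (13/7)·R2: [0, 0, -68/7]
R4 ← R4 − (24/7)·R2: [0, 0, 34/7]
R4 ← R4 + (1/2)·R3: [0, 0, 0]
Echelon form has 3 nonzero rows, so rank(T) = 3.
Each nonzero row contributes one pivot column: 3 pivot columns.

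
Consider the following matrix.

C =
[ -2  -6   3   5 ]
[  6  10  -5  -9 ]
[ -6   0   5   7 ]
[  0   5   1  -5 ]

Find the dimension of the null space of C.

0

Row reduce to echelon form.
R2 ← R2 + (3)·R1: [0, -8, 4, 6]
R3 ← R3 − (3)·R1: [0, 18, -4, -8]
R3 ← R3 + (9/4)·R2: [0, 0, 5, 11/2]
R4 ← R4 + (5/8)·R2: [0, 0, 7/2, -5/4]
R4 ← R4 − (7/10)·R3: [0, 0, 0, -51/10]
4 nonzero rows, so rank(C) = 4.
C has 4 columns; by rank–nullity, nullity = 4 − 4 = 0.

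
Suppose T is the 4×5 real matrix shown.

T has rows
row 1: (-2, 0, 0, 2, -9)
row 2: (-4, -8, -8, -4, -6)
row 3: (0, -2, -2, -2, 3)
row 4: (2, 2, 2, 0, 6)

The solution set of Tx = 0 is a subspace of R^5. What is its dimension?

Row reduce to echelon form.
R2 ← R2 − (2)·R1: [0, -8, -8, -8, 12]
R4 ← R4 + R1: [0, 2, 2, 2, -3]
R3 ← R3 − (1/4)·R2: [0, 0, 0, 0, 0]
R4 ← R4 + (1/4)·R2: [0, 0, 0, 0, 0]
2 nonzero rows, so rank(T) = 2.
T has 5 columns; by rank–nullity, nullity = 5 − 2 = 3.

3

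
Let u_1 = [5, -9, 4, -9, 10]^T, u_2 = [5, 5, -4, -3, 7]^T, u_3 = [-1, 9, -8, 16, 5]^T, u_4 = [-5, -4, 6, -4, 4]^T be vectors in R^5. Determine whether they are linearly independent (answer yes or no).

yes

Form the matrix with these vectors as rows and row reduce.
R2 ← R2 − R1: [0, 14, -8, 6, -3]
R3 ← R3 + (1/5)·R1: [0, 36/5, -36/5, 71/5, 7]
R4 ← R4 + R1: [0, -13, 10, -13, 14]
R3 ← R3 − (18/35)·R2: [0, 0, -108/35, 389/35, 299/35]
R4 ← R4 + (13/14)·R2: [0, 0, 18/7, -52/7, 157/14]
R4 ← R4 + (5/6)·R3: [0, 0, 0, 11/6, 55/3]
4 nonzero rows, so the 4 vectors span a space of dimension 4.
Since 4 = 4, the vectors are linearly independent.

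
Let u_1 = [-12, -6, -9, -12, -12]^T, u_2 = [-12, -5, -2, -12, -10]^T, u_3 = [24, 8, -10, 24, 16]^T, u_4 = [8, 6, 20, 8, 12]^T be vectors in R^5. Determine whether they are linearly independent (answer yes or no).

Form the matrix with these vectors as rows and row reduce.
R2 ← R2 − R1: [0, 1, 7, 0, 2]
R3 ← R3 + (2)·R1: [0, -4, -28, 0, -8]
R4 ← R4 + (2/3)·R1: [0, 2, 14, 0, 4]
R3 ← R3 + (4)·R2: [0, 0, 0, 0, 0]
R4 ← R4 − (2)·R2: [0, 0, 0, 0, 0]
2 nonzero rows, so the 4 vectors span a space of dimension 2.
Since 2 < 4, the vectors are linearly dependent.

no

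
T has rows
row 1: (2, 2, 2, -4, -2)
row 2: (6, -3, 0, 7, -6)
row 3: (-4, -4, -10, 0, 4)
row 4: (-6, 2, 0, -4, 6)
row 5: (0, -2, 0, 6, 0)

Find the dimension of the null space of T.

2

Row reduce to echelon form.
R2 ← R2 − (3)·R1: [0, -9, -6, 19, 0]
R3 ← R3 + (2)·R1: [0, 0, -6, -8, 0]
R4 ← R4 + (3)·R1: [0, 8, 6, -16, 0]
R4 ← R4 + (8/9)·R2: [0, 0, 2/3, 8/9, 0]
R5 ← R5 − (2/9)·R2: [0, 0, 4/3, 16/9, 0]
R4 ← R4 + (1/9)·R3: [0, 0, 0, 0, 0]
R5 ← R5 + (2/9)·R3: [0, 0, 0, 0, 0]
3 nonzero rows, so rank(T) = 3.
T has 5 columns; by rank–nullity, nullity = 5 − 3 = 2.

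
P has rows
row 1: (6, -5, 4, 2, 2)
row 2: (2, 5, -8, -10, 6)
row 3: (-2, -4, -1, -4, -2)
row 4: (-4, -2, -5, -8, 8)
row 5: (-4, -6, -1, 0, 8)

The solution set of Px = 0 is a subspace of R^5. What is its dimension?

Row reduce to echelon form.
R2 ← R2 − (1/3)·R1: [0, 20/3, -28/3, -32/3, 16/3]
R3 ← R3 + (1/3)·R1: [0, -17/3, 1/3, -10/3, -4/3]
R4 ← R4 + (2/3)·R1: [0, -16/3, -7/3, -20/3, 28/3]
R5 ← R5 + (2/3)·R1: [0, -28/3, 5/3, 4/3, 28/3]
R3 ← R3 + (17/20)·R2: [0, 0, -38/5, -62/5, 16/5]
R4 ← R4 + (4/5)·R2: [0, 0, -49/5, -76/5, 68/5]
R5 ← R5 + (7/5)·R2: [0, 0, -57/5, -68/5, 84/5]
R4 ← R4 − (49/38)·R3: [0, 0, 0, 15/19, 180/19]
R5 ← R5 − (3/2)·R3: [0, 0, 0, 5, 12]
R5 ← R5 − (19/3)·R4: [0, 0, 0, 0, -48]
5 nonzero rows, so rank(P) = 5.
P has 5 columns; by rank–nullity, nullity = 5 − 5 = 0.

0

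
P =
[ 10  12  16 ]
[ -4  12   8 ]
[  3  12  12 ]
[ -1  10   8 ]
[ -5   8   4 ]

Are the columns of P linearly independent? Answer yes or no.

Row reduce P to echelon form.
R2 ← R2 + (2/5)·R1: [0, 84/5, 72/5]
R3 ← R3 − (3/10)·R1: [0, 42/5, 36/5]
R4 ← R4 + (1/10)·R1: [0, 56/5, 48/5]
R5 ← R5 + (1/2)·R1: [0, 14, 12]
R3 ← R3 − (1/2)·R2: [0, 0, 0]
R4 ← R4 − (2/3)·R2: [0, 0, 0]
R5 ← R5 − (5/6)·R2: [0, 0, 0]
2 pivots among 3 columns.
Only 2 < 3 pivot columns, so the columns are linearly dependent.

no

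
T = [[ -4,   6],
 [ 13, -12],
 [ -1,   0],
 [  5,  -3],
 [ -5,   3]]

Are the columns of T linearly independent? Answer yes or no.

Row reduce T to echelon form.
R2 ← R2 + (13/4)·R1: [0, 15/2]
R3 ← R3 − (1/4)·R1: [0, -3/2]
R4 ← R4 + (5/4)·R1: [0, 9/2]
R5 ← R5 − (5/4)·R1: [0, -9/2]
R3 ← R3 + (1/5)·R2: [0, 0]
R4 ← R4 − (3/5)·R2: [0, 0]
R5 ← R5 + (3/5)·R2: [0, 0]
2 pivots among 2 columns.
Every column is a pivot column, so the columns are linearly independent.

yes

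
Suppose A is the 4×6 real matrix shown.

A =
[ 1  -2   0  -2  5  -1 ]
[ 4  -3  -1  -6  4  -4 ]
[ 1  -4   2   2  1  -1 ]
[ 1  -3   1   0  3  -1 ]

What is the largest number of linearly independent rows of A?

3

Row reduce to echelon form.
R2 ← R2 − (4)·R1: [0, 5, -1, 2, -16, 0]
R3 ← R3 − R1: [0, -2, 2, 4, -4, 0]
R4 ← R4 − R1: [0, -1, 1, 2, -2, 0]
R3 ← R3 + (2/5)·R2: [0, 0, 8/5, 24/5, -52/5, 0]
R4 ← R4 + (1/5)·R2: [0, 0, 4/5, 12/5, -26/5, 0]
R4 ← R4 − (1/2)·R3: [0, 0, 0, 0, 0, 0]
Echelon form has 3 nonzero rows, so rank(A) = 3.
The rank gives the maximum number of linearly independent rows: 3.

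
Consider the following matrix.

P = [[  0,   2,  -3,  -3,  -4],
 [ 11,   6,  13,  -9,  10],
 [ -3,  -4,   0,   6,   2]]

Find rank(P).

Row reduce to echelon form.
Swap R1 ↔ R2
R3 ← R3 + (3/11)·R1: [0, -26/11, 39/11, 39/11, 52/11]
R3 ← R3 + (13/11)·R2: [0, 0, 0, 0, 0]
Echelon form has 2 nonzero rows, so rank(P) = 2.

2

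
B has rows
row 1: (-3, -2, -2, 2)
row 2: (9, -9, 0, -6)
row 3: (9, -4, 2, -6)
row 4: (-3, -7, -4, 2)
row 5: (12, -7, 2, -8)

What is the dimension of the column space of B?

Row reduce to echelon form.
R2 ← R2 + (3)·R1: [0, -15, -6, 0]
R3 ← R3 + (3)·R1: [0, -10, -4, 0]
R4 ← R4 − R1: [0, -5, -2, 0]
R5 ← R5 + (4)·R1: [0, -15, -6, 0]
R3 ← R3 − (2/3)·R2: [0, 0, 0, 0]
R4 ← R4 − (1/3)·R2: [0, 0, 0, 0]
R5 ← R5 − R2: [0, 0, 0, 0]
Echelon form has 2 nonzero rows, so rank(B) = 2.
The column space has dimension equal to the rank: 2.

2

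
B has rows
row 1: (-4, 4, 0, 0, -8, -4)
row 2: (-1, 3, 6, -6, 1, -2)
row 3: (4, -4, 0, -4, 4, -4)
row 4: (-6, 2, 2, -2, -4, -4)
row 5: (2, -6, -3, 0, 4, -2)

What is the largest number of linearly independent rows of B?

4

Row reduce to echelon form.
R2 ← R2 − (1/4)·R1: [0, 2, 6, -6, 3, -1]
R3 ← R3 + R1: [0, 0, 0, -4, -4, -8]
R4 ← R4 − (3/2)·R1: [0, -4, 2, -2, 8, 2]
R5 ← R5 + (1/2)·R1: [0, -4, -3, 0, 0, -4]
R4 ← R4 + (2)·R2: [0, 0, 14, -14, 14, 0]
R5 ← R5 + (2)·R2: [0, 0, 9, -12, 6, -6]
Swap R3 ↔ R4
R5 ← R5 − (9/14)·R3: [0, 0, 0, -3, -3, -6]
R5 ← R5 − (3/4)·R4: [0, 0, 0, 0, 0, 0]
Echelon form has 4 nonzero rows, so rank(B) = 4.
The rank gives the maximum number of linearly independent rows: 4.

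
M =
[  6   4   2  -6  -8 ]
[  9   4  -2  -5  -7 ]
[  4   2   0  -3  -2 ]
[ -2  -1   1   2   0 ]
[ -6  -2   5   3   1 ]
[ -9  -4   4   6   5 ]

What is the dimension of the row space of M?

4

Row reduce to echelon form.
R2 ← R2 − (3/2)·R1: [0, -2, -5, 4, 5]
R3 ← R3 − (2/3)·R1: [0, -2/3, -4/3, 1, 10/3]
R4 ← R4 + (1/3)·R1: [0, 1/3, 5/3, 0, -8/3]
R5 ← R5 + R1: [0, 2, 7, -3, -7]
R6 ← R6 + (3/2)·R1: [0, 2, 7, -3, -7]
R3 ← R3 − (1/3)·R2: [0, 0, 1/3, -1/3, 5/3]
R4 ← R4 + (1/6)·R2: [0, 0, 5/6, 2/3, -11/6]
R5 ← R5 + R2: [0, 0, 2, 1, -2]
R6 ← R6 + R2: [0, 0, 2, 1, -2]
R4 ← R4 − (5/2)·R3: [0, 0, 0, 3/2, -6]
R5 ← R5 − (6)·R3: [0, 0, 0, 3, -12]
R6 ← R6 − (6)·R3: [0, 0, 0, 3, -12]
R5 ← R5 − (2)·R4: [0, 0, 0, 0, 0]
R6 ← R6 − (2)·R4: [0, 0, 0, 0, 0]
Echelon form has 4 nonzero rows, so rank(M) = 4.
The row space has dimension equal to the rank: 4.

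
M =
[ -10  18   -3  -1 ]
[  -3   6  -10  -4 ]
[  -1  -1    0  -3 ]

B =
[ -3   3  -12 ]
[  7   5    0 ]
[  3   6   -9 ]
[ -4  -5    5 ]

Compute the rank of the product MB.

First compute MB:
[[151,  47, 142],
 [ 37, -19, 106],
 [  8,   7,  -3]]
Now row reduce the product.
R2 ← R2 − (37/151)·R1: [0, -4608/151, 10752/151]
R3 ← R3 − (8/151)·R1: [0, 681/151, -1589/151]
R3 ← R3 + (227/1536)·R2: [0, 0, 0]
2 nonzero rows, so rank(MB) = 2.

2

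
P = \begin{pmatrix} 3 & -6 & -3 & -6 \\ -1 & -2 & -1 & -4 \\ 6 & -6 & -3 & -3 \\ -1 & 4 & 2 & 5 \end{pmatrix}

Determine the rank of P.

2

Row reduce to echelon form.
R2 ← R2 + (1/3)·R1: [0, -4, -2, -6]
R3 ← R3 − (2)·R1: [0, 6, 3, 9]
R4 ← R4 + (1/3)·R1: [0, 2, 1, 3]
R3 ← R3 + (3/2)·R2: [0, 0, 0, 0]
R4 ← R4 + (1/2)·R2: [0, 0, 0, 0]
Echelon form has 2 nonzero rows, so rank(P) = 2.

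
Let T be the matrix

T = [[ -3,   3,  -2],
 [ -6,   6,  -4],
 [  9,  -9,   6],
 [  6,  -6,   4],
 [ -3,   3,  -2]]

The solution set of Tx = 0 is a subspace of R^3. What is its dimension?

2

Row reduce to echelon form.
R2 ← R2 − (2)·R1: [0, 0, 0]
R3 ← R3 + (3)·R1: [0, 0, 0]
R4 ← R4 + (2)·R1: [0, 0, 0]
R5 ← R5 − R1: [0, 0, 0]
1 nonzero row, so rank(T) = 1.
T has 3 columns; by rank–nullity, nullity = 3 − 1 = 2.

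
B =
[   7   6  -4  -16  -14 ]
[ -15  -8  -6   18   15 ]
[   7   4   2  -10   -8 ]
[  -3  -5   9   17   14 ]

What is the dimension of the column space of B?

Row reduce to echelon form.
R2 ← R2 + (15/7)·R1: [0, 34/7, -102/7, -114/7, -15]
R3 ← R3 − R1: [0, -2, 6, 6, 6]
R4 ← R4 + (3/7)·R1: [0, -17/7, 51/7, 71/7, 8]
R3 ← R3 + (7/17)·R2: [0, 0, 0, -12/17, -3/17]
R4 ← R4 + (1/2)·R2: [0, 0, 0, 2, 1/2]
R4 ← R4 + (17/6)·R3: [0, 0, 0, 0, 0]
Echelon form has 3 nonzero rows, so rank(B) = 3.
The column space has dimension equal to the rank: 3.

3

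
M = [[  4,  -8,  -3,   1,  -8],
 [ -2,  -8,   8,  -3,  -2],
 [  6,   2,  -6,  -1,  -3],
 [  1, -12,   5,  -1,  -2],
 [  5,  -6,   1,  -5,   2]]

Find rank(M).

5

Row reduce to echelon form.
R2 ← R2 + (1/2)·R1: [0, -12, 13/2, -5/2, -6]
R3 ← R3 − (3/2)·R1: [0, 14, -3/2, -5/2, 9]
R4 ← R4 − (1/4)·R1: [0, -10, 23/4, -5/4, 0]
R5 ← R5 − (5/4)·R1: [0, 4, 19/4, -25/4, 12]
R3 ← R3 + (7/6)·R2: [0, 0, 73/12, -65/12, 2]
R4 ← R4 − (5/6)·R2: [0, 0, 1/3, 5/6, 5]
R5 ← R5 + (1/3)·R2: [0, 0, 83/12, -85/12, 10]
R4 ← R4 − (4/73)·R3: [0, 0, 0, 165/146, 357/73]
R5 ← R5 − (83/73)·R3: [0, 0, 0, -135/146, 564/73]
R5 ← R5 + (9/11)·R4: [0, 0, 0, 0, 129/11]
Echelon form has 5 nonzero rows, so rank(M) = 5.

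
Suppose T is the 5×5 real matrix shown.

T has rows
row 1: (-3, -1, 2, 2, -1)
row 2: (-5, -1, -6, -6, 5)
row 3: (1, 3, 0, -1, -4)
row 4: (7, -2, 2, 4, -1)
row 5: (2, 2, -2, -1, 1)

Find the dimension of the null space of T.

0

Row reduce to echelon form.
R2 ← R2 − (5/3)·R1: [0, 2/3, -28/3, -28/3, 20/3]
R3 ← R3 + (1/3)·R1: [0, 8/3, 2/3, -1/3, -13/3]
R4 ← R4 + (7/3)·R1: [0, -13/3, 20/3, 26/3, -10/3]
R5 ← R5 + (2/3)·R1: [0, 4/3, -2/3, 1/3, 1/3]
R3 ← R3 − (4)·R2: [0, 0, 38, 37, -31]
R4 ← R4 + (13/2)·R2: [0, 0, -54, -52, 40]
R5 ← R5 − (2)·R2: [0, 0, 18, 19, -13]
R4 ← R4 + (27/19)·R3: [0, 0, 0, 11/19, -77/19]
R5 ← R5 − (9/19)·R3: [0, 0, 0, 28/19, 32/19]
R5 ← R5 − (28/11)·R4: [0, 0, 0, 0, 12]
5 nonzero rows, so rank(T) = 5.
T has 5 columns; by rank–nullity, nullity = 5 − 5 = 0.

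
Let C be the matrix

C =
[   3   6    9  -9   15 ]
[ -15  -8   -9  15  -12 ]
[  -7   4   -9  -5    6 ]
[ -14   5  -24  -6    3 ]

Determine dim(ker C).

1

Row reduce to echelon form.
R2 ← R2 + (5)·R1: [0, 22, 36, -30, 63]
R3 ← R3 + (7/3)·R1: [0, 18, 12, -26, 41]
R4 ← R4 + (14/3)·R1: [0, 33, 18, -48, 73]
R3 ← R3 − (9/11)·R2: [0, 0, -192/11, -16/11, -116/11]
R4 ← R4 − (3/2)·R2: [0, 0, -36, -3, -43/2]
R4 ← R4 − (33/16)·R3: [0, 0, 0, 0, 1/4]
4 nonzero rows, so rank(C) = 4.
C has 5 columns; by rank–nullity, nullity = 5 − 4 = 1.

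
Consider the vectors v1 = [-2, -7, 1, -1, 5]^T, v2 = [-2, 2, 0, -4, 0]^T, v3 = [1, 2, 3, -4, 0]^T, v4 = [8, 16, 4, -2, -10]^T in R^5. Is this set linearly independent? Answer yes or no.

no

Form the matrix with these vectors as rows and row reduce.
R2 ← R2 − R1: [0, 9, -1, -3, -5]
R3 ← R3 + (1/2)·R1: [0, -3/2, 7/2, -9/2, 5/2]
R4 ← R4 + (4)·R1: [0, -12, 8, -6, 10]
R3 ← R3 + (1/6)·R2: [0, 0, 10/3, -5, 5/3]
R4 ← R4 + (4/3)·R2: [0, 0, 20/3, -10, 10/3]
R4 ← R4 − (2)·R3: [0, 0, 0, 0, 0]
3 nonzero rows, so the 4 vectors span a space of dimension 3.
Since 3 < 4, the vectors are linearly dependent.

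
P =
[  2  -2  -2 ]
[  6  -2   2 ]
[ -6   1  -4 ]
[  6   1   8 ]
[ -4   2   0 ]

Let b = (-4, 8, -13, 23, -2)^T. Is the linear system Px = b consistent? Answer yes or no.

yes

Row reduce the augmented matrix [P | b].
R2 ← R2 − (3)·R1: [0, 4, 8, 20]
R3 ← R3 + (3)·R1: [0, -5, -10, -25]
R4 ← R4 − (3)·R1: [0, 7, 14, 35]
R5 ← R5 + (2)·R1: [0, -2, -4, -10]
R3 ← R3 + (5/4)·R2: [0, 0, 0, 0]
R4 ← R4 − (7/4)·R2: [0, 0, 0, 0]
R5 ← R5 + (1/2)·R2: [0, 0, 0, 0]
The echelon form has 2 nonzero rows, and every pivot lies in the first 3 columns, so rank(P) = rank([P|b]) = 2.
The system is consistent.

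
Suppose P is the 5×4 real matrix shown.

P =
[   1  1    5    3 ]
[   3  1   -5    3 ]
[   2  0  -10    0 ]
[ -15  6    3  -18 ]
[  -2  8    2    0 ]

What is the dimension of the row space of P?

Row reduce to echelon form.
R2 ← R2 − (3)·R1: [0, -2, -20, -6]
R3 ← R3 − (2)·R1: [0, -2, -20, -6]
R4 ← R4 + (15)·R1: [0, 21, 78, 27]
R5 ← R5 + (2)·R1: [0, 10, 12, 6]
R3 ← R3 − R2: [0, 0, 0, 0]
R4 ← R4 + (21/2)·R2: [0, 0, -132, -36]
R5 ← R5 + (5)·R2: [0, 0, -88, -24]
Swap R3 ↔ R4
R5 ← R5 − (2/3)·R3: [0, 0, 0, 0]
Echelon form has 3 nonzero rows, so rank(P) = 3.
The row space has dimension equal to the rank: 3.

3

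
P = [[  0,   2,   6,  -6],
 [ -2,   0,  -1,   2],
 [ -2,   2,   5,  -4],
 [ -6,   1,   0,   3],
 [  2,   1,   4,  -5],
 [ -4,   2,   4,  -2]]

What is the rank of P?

2

Row reduce to echelon form.
Swap R1 ↔ R2
R3 ← R3 − R1: [0, 2, 6, -6]
R4 ← R4 − (3)·R1: [0, 1, 3, -3]
R5 ← R5 + R1: [0, 1, 3, -3]
R6 ← R6 − (2)·R1: [0, 2, 6, -6]
R3 ← R3 − R2: [0, 0, 0, 0]
R4 ← R4 − (1/2)·R2: [0, 0, 0, 0]
R5 ← R5 − (1/2)·R2: [0, 0, 0, 0]
R6 ← R6 − R2: [0, 0, 0, 0]
Echelon form has 2 nonzero rows, so rank(P) = 2.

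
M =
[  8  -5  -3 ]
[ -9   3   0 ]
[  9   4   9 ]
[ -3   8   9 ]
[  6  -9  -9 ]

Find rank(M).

Row reduce to echelon form.
R2 ← R2 + (9/8)·R1: [0, -21/8, -27/8]
R3 ← R3 − (9/8)·R1: [0, 77/8, 99/8]
R4 ← R4 + (3/8)·R1: [0, 49/8, 63/8]
R5 ← R5 − (3/4)·R1: [0, -21/4, -27/4]
R3 ← R3 + (11/3)·R2: [0, 0, 0]
R4 ← R4 + (7/3)·R2: [0, 0, 0]
R5 ← R5 − (2)·R2: [0, 0, 0]
Echelon form has 2 nonzero rows, so rank(M) = 2.

2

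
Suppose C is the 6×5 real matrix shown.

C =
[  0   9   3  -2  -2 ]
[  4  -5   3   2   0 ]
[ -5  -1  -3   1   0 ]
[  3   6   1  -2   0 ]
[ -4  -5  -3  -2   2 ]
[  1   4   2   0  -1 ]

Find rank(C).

5

Row reduce to echelon form.
Swap R1 ↔ R2
R3 ← R3 + (5/4)·R1: [0, -29/4, 3/4, 7/2, 0]
R4 ← R4 − (3/4)·R1: [0, 39/4, -5/4, -7/2, 0]
R5 ← R5 + R1: [0, -10, 0, 0, 2]
R6 ← R6 − (1/4)·R1: [0, 21/4, 5/4, -1/2, -1]
R3 ← R3 + (29/36)·R2: [0, 0, 19/6, 17/9, -29/18]
R4 ← R4 − (13/12)·R2: [0, 0, -9/2, -4/3, 13/6]
R5 ← R5 + (10/9)·R2: [0, 0, 10/3, -20/9, -2/9]
R6 ← R6 − (7/12)·R2: [0, 0, -1/2, 2/3, 1/6]
R4 ← R4 + (27/19)·R3: [0, 0, 0, 77/57, -7/57]
R5 ← R5 − (20/19)·R3: [0, 0, 0, -80/19, 28/19]
R6 ← R6 + (3/19)·R3: [0, 0, 0, 55/57, -5/57]
R5 ← R5 + (240/77)·R4: [0, 0, 0, 0, 12/11]
R6 ← R6 − (5/7)·R4: [0, 0, 0, 0, 0]
Echelon form has 5 nonzero rows, so rank(C) = 5.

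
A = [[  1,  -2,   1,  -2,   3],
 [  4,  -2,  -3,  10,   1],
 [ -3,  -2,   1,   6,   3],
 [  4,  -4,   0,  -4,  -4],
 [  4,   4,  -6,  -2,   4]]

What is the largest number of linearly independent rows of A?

5

Row reduce to echelon form.
R2 ← R2 − (4)·R1: [0, 6, -7, 18, -11]
R3 ← R3 + (3)·R1: [0, -8, 4, 0, 12]
R4 ← R4 − (4)·R1: [0, 4, -4, 4, -16]
R5 ← R5 − (4)·R1: [0, 12, -10, 6, -8]
R3 ← R3 + (4/3)·R2: [0, 0, -16/3, 24, -8/3]
R4 ← R4 − (2/3)·R2: [0, 0, 2/3, -8, -26/3]
R5 ← R5 − (2)·R2: [0, 0, 4, -30, 14]
R4 ← R4 + (1/8)·R3: [0, 0, 0, -5, -9]
R5 ← R5 + (3/4)·R3: [0, 0, 0, -12, 12]
R5 ← R5 − (12/5)·R4: [0, 0, 0, 0, 168/5]
Echelon form has 5 nonzero rows, so rank(A) = 5.
The rank gives the maximum number of linearly independent rows: 5.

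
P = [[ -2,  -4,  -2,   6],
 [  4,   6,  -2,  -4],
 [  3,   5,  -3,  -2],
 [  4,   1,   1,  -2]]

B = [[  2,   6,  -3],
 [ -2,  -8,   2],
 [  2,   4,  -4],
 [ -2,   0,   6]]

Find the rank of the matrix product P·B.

2

First compute PB:
[[-12,  12,  42],
 [  0, -32, -16],
 [ -6, -34,   1],
 [ 12,  20, -26]]
Now row reduce the product.
R3 ← R3 − (1/2)·R1: [0, -40, -20]
R4 ← R4 + R1: [0, 32, 16]
R3 ← R3 − (5/4)·R2: [0, 0, 0]
R4 ← R4 + R2: [0, 0, 0]
2 nonzero rows, so rank(PB) = 2.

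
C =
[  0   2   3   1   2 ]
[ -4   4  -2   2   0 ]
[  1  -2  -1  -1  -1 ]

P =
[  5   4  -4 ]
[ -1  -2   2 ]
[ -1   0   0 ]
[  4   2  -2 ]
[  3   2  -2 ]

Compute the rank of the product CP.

2

First compute CP:
[[  5,   2,  -2],
 [-14, -20,  20],
 [  1,   4,  -4]]
Now row reduce the product.
R2 ← R2 + (14/5)·R1: [0, -72/5, 72/5]
R3 ← R3 − (1/5)·R1: [0, 18/5, -18/5]
R3 ← R3 + (1/4)·R2: [0, 0, 0]
2 nonzero rows, so rank(CP) = 2.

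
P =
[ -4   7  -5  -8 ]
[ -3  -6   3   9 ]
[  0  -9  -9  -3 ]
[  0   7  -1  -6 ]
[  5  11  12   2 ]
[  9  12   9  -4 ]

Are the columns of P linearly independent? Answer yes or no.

no

Row reduce P to echelon form.
R2 ← R2 − (3/4)·R1: [0, -45/4, 27/4, 15]
R5 ← R5 + (5/4)·R1: [0, 79/4, 23/4, -8]
R6 ← R6 + (9/4)·R1: [0, 111/4, -9/4, -22]
R3 ← R3 − (4/5)·R2: [0, 0, -72/5, -15]
R4 ← R4 + (28/45)·R2: [0, 0, 16/5, 10/3]
R5 ← R5 + (79/45)·R2: [0, 0, 88/5, 55/3]
R6 ← R6 + (37/15)·R2: [0, 0, 72/5, 15]
R4 ← R4 + (2/9)·R3: [0, 0, 0, 0]
R5 ← R5 + (11/9)·R3: [0, 0, 0, 0]
R6 ← R6 + R3: [0, 0, 0, 0]
3 pivots among 4 columns.
Only 3 < 4 pivot columns, so the columns are linearly dependent.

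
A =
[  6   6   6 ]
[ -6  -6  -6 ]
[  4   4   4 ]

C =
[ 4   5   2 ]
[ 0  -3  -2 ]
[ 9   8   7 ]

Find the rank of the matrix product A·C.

1

First compute AC:
[[ 78,  60,  42],
 [-78, -60, -42],
 [ 52,  40,  28]]
Now row reduce the product.
R2 ← R2 + R1: [0, 0, 0]
R3 ← R3 − (2/3)·R1: [0, 0, 0]
1 nonzero row, so rank(AC) = 1.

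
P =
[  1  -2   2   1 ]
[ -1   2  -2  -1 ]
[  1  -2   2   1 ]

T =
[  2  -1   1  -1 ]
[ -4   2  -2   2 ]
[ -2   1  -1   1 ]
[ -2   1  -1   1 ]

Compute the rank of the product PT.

First compute PT:
[[  4,  -2,   2,  -2],
 [ -4,   2,  -2,   2],
 [  4,  -2,   2,  -2]]
Now row reduce the product.
R2 ← R2 + R1: [0, 0, 0, 0]
R3 ← R3 − R1: [0, 0, 0, 0]
1 nonzero row, so rank(PT) = 1.

1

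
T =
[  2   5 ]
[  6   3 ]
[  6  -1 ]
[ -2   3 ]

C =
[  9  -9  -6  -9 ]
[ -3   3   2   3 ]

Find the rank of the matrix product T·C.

First compute TC:
[[  3,  -3,  -2,  -3],
 [ 45, -45, -30, -45],
 [ 57, -57, -38, -57],
 [-27,  27,  18,  27]]
Now row reduce the product.
R2 ← R2 − (15)·R1: [0, 0, 0, 0]
R3 ← R3 − (19)·R1: [0, 0, 0, 0]
R4 ← R4 + (9)·R1: [0, 0, 0, 0]
1 nonzero row, so rank(TC) = 1.

1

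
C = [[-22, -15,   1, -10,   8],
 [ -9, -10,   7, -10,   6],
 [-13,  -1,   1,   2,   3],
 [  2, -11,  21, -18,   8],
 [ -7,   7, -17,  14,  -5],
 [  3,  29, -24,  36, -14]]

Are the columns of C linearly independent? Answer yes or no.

Row reduce C to echelon form.
R2 ← R2 − (9/22)·R1: [0, -85/22, 145/22, -65/11, 30/11]
R3 ← R3 − (13/22)·R1: [0, 173/22, 9/22, 87/11, -19/11]
R4 ← R4 + (1/11)·R1: [0, -136/11, 232/11, -208/11, 96/11]
R5 ← R5 − (7/22)·R1: [0, 259/22, -381/22, 189/11, -83/11]
R6 ← R6 + (3/22)·R1: [0, 593/22, -525/22, 381/11, -142/11]
R3 ← R3 + (173/85)·R2: [0, 0, 235/17, -70/17, 65/17]
R4 ← R4 − (16/5)·R2: [0, 0, 0, 0, 0]
R5 ← R5 + (259/85)·R2: [0, 0, 47/17, -14/17, 13/17]
R6 ← R6 + (593/85)·R2: [0, 0, 376/17, -112/17, 104/17]
R5 ← R5 − (1/5)·R3: [0, 0, 0, 0, 0]
R6 ← R6 − (8/5)·R3: [0, 0, 0, 0, 0]
3 pivots among 5 columns.
Only 3 < 5 pivot columns, so the columns are linearly dependent.

no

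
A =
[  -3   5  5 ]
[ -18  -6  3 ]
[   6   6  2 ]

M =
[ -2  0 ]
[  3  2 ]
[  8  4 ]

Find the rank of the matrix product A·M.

First compute AM:
[[ 61,  30],
 [ 42,   0],
 [ 22,  20]]
Now row reduce the product.
R2 ← R2 − (42/61)·R1: [0, -1260/61]
R3 ← R3 − (22/61)·R1: [0, 560/61]
R3 ← R3 + (4/9)·R2: [0, 0]
2 nonzero rows, so rank(AM) = 2.

2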